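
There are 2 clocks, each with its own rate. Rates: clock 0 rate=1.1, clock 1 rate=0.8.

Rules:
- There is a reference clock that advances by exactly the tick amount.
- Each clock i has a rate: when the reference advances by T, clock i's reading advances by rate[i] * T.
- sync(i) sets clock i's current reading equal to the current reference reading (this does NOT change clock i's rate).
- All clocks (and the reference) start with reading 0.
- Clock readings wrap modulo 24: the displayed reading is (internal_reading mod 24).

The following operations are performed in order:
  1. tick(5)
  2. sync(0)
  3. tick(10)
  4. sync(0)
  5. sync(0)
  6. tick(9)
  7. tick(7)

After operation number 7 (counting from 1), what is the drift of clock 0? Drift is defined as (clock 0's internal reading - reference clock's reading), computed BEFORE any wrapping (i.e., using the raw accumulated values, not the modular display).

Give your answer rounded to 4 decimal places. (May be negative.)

After op 1 tick(5): ref=5.0000 raw=[5.5000 4.0000]
After op 2 sync(0): ref=5.0000 raw=[5.0000 4.0000]
After op 3 tick(10): ref=15.0000 raw=[16.0000 12.0000]
After op 4 sync(0): ref=15.0000 raw=[15.0000 12.0000]
After op 5 sync(0): ref=15.0000 raw=[15.0000 12.0000]
After op 6 tick(9): ref=24.0000 raw=[24.9000 19.2000]
After op 7 tick(7): ref=31.0000 raw=[32.6000 24.8000]
Drift of clock 0 after op 7: 32.6000 - 31.0000 = 1.6000

Answer: 1.6000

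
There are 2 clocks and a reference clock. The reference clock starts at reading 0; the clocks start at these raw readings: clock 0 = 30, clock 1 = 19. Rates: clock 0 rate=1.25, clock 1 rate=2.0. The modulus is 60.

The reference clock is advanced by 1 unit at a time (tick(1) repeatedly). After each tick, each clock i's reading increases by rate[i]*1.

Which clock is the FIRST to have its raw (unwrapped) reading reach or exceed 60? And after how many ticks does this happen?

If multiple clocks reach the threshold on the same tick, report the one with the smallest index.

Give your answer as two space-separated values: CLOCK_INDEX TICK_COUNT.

Answer: 1 21

Derivation:
clock 0: start=30, rate=1.25, needs 60-30 = 30; ticks = ceil(30/1.25) = ceil(24.0000) = 24; reading at tick 24 = 30 + 1.25*24 = 60.0000
clock 1: start=19, rate=2.0, needs 60-19 = 41; ticks = ceil(41/2.0) = ceil(20.5000) = 21; reading at tick 21 = 19 + 2.0*21 = 61.0000
Minimum tick count = 21; winners = [1]; smallest index = 1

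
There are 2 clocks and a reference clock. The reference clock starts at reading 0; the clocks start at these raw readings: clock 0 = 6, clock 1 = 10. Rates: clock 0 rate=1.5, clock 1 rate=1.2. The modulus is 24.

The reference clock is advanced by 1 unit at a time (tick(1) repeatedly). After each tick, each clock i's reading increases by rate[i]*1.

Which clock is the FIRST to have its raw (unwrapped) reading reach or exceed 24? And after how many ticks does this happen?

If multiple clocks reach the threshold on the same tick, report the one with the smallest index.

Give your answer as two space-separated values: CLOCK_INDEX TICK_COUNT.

Answer: 0 12

Derivation:
clock 0: start=6, rate=1.5, needs 24-6 = 18; ticks = ceil(18/1.5) = ceil(12.0000) = 12; reading at tick 12 = 6 + 1.5*12 = 24.0000
clock 1: start=10, rate=1.2, needs 24-10 = 14; ticks = ceil(14/1.2) = ceil(11.6667) = 12; reading at tick 12 = 10 + 1.2*12 = 24.4000
Minimum tick count = 12; winners = [0, 1]; smallest index = 0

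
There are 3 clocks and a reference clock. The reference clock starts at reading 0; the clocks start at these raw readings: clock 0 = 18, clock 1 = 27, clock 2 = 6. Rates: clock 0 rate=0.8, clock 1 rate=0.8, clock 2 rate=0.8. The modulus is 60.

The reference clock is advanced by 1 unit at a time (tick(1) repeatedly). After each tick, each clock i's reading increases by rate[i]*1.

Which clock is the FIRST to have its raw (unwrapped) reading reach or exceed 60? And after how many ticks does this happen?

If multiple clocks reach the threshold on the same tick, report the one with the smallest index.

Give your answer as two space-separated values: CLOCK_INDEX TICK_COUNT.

Answer: 1 42

Derivation:
clock 0: start=18, rate=0.8, needs 60-18 = 42; ticks = ceil(42/0.8) = ceil(52.5000) = 53; reading at tick 53 = 18 + 0.8*53 = 60.4000
clock 1: start=27, rate=0.8, needs 60-27 = 33; ticks = ceil(33/0.8) = ceil(41.2500) = 42; reading at tick 42 = 27 + 0.8*42 = 60.6000
clock 2: start=6, rate=0.8, needs 60-6 = 54; ticks = ceil(54/0.8) = ceil(67.5000) = 68; reading at tick 68 = 6 + 0.8*68 = 60.4000
Minimum tick count = 42; winners = [1]; smallest index = 1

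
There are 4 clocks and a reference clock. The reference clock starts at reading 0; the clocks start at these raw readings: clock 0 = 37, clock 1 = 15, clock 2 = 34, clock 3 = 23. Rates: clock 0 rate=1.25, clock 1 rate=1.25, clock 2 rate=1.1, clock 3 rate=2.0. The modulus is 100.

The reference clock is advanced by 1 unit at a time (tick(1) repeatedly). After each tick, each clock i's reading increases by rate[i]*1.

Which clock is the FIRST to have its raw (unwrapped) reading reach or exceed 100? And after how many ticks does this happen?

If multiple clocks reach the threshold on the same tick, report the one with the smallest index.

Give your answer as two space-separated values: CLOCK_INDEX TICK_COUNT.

clock 0: start=37, rate=1.25, needs 100-37 = 63; ticks = ceil(63/1.25) = ceil(50.4000) = 51; reading at tick 51 = 37 + 1.25*51 = 100.7500
clock 1: start=15, rate=1.25, needs 100-15 = 85; ticks = ceil(85/1.25) = ceil(68.0000) = 68; reading at tick 68 = 15 + 1.25*68 = 100.0000
clock 2: start=34, rate=1.1, needs 100-34 = 66; ticks = ceil(66/1.1) = ceil(60.0000) = 60; reading at tick 60 = 34 + 1.1*60 = 100.0000
clock 3: start=23, rate=2.0, needs 100-23 = 77; ticks = ceil(77/2.0) = ceil(38.5000) = 39; reading at tick 39 = 23 + 2.0*39 = 101.0000
Minimum tick count = 39; winners = [3]; smallest index = 3

Answer: 3 39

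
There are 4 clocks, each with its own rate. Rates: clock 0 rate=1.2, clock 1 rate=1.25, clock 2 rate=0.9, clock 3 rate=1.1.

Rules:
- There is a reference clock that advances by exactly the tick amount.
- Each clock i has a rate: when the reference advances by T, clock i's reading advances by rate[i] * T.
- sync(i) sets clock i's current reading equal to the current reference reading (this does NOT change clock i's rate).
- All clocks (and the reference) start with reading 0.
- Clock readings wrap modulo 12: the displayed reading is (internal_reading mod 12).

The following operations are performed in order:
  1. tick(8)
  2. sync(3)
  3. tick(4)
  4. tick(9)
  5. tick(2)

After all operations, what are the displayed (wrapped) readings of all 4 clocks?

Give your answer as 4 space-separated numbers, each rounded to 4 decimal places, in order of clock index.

After op 1 tick(8): ref=8.0000 raw=[9.6000 10.0000 7.2000 8.8000]
After op 2 sync(3): ref=8.0000 raw=[9.6000 10.0000 7.2000 8.0000]
After op 3 tick(4): ref=12.0000 raw=[14.4000 15.0000 10.8000 12.4000]
After op 4 tick(9): ref=21.0000 raw=[25.2000 26.2500 18.9000 22.3000]
After op 5 tick(2): ref=23.0000 raw=[27.6000 28.7500 20.7000 24.5000]
Wrap final raw readings (mod 12): 27.6000 mod 12 = 3.6000; 28.7500 mod 12 = 4.7500; 20.7000 mod 12 = 8.7000; 24.5000 mod 12 = 0.5000

Answer: 3.6000 4.7500 8.7000 0.5000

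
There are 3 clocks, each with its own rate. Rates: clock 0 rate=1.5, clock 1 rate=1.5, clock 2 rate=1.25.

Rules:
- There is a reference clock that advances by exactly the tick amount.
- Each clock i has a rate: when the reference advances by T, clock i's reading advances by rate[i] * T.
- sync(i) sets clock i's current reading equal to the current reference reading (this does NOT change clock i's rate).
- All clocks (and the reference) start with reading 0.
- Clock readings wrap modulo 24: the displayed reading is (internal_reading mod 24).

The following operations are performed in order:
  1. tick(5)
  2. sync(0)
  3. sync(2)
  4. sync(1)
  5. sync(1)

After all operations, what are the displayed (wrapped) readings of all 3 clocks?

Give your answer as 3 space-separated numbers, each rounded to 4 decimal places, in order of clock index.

Answer: 5.0000 5.0000 5.0000

Derivation:
After op 1 tick(5): ref=5.0000 raw=[7.5000 7.5000 6.2500]
After op 2 sync(0): ref=5.0000 raw=[5.0000 7.5000 6.2500]
After op 3 sync(2): ref=5.0000 raw=[5.0000 7.5000 5.0000]
After op 4 sync(1): ref=5.0000 raw=[5.0000 5.0000 5.0000]
After op 5 sync(1): ref=5.0000 raw=[5.0000 5.0000 5.0000]
Wrap final raw readings (mod 24): 5.0000 mod 24 = 5.0000; 5.0000 mod 24 = 5.0000; 5.0000 mod 24 = 5.0000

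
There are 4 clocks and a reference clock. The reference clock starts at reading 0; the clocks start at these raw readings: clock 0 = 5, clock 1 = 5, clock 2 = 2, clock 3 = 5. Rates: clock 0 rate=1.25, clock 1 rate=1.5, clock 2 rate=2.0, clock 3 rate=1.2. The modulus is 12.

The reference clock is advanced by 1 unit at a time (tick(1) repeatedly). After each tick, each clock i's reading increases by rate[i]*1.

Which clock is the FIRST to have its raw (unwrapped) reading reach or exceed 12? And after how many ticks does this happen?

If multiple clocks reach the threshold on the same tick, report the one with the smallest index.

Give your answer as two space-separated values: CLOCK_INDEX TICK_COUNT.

Answer: 1 5

Derivation:
clock 0: start=5, rate=1.25, needs 12-5 = 7; ticks = ceil(7/1.25) = ceil(5.6000) = 6; reading at tick 6 = 5 + 1.25*6 = 12.5000
clock 1: start=5, rate=1.5, needs 12-5 = 7; ticks = ceil(7/1.5) = ceil(4.6667) = 5; reading at tick 5 = 5 + 1.5*5 = 12.5000
clock 2: start=2, rate=2.0, needs 12-2 = 10; ticks = ceil(10/2.0) = ceil(5.0000) = 5; reading at tick 5 = 2 + 2.0*5 = 12.0000
clock 3: start=5, rate=1.2, needs 12-5 = 7; ticks = ceil(7/1.2) = ceil(5.8333) = 6; reading at tick 6 = 5 + 1.2*6 = 12.2000
Minimum tick count = 5; winners = [1, 2]; smallest index = 1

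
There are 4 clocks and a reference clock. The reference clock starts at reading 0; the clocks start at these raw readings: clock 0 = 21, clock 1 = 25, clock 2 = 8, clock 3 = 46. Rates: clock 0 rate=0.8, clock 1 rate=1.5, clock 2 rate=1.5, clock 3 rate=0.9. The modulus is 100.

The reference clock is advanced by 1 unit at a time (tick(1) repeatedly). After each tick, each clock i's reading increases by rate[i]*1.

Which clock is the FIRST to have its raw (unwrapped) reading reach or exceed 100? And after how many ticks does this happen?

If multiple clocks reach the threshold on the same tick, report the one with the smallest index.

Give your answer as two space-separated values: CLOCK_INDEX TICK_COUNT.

clock 0: start=21, rate=0.8, needs 100-21 = 79; ticks = ceil(79/0.8) = ceil(98.7500) = 99; reading at tick 99 = 21 + 0.8*99 = 100.2000
clock 1: start=25, rate=1.5, needs 100-25 = 75; ticks = ceil(75/1.5) = ceil(50.0000) = 50; reading at tick 50 = 25 + 1.5*50 = 100.0000
clock 2: start=8, rate=1.5, needs 100-8 = 92; ticks = ceil(92/1.5) = ceil(61.3333) = 62; reading at tick 62 = 8 + 1.5*62 = 101.0000
clock 3: start=46, rate=0.9, needs 100-46 = 54; ticks = ceil(54/0.9) = ceil(60.0000) = 60; reading at tick 60 = 46 + 0.9*60 = 100.0000
Minimum tick count = 50; winners = [1]; smallest index = 1

Answer: 1 50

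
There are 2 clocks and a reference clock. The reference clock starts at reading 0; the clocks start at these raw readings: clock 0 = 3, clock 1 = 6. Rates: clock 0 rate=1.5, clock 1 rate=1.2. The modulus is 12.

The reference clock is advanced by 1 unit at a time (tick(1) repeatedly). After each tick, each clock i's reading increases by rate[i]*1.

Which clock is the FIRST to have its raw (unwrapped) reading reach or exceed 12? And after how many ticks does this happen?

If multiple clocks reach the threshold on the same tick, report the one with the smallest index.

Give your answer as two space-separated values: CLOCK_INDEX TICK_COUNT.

Answer: 1 5

Derivation:
clock 0: start=3, rate=1.5, needs 12-3 = 9; ticks = ceil(9/1.5) = ceil(6.0000) = 6; reading at tick 6 = 3 + 1.5*6 = 12.0000
clock 1: start=6, rate=1.2, needs 12-6 = 6; ticks = ceil(6/1.2) = ceil(5.0000) = 5; reading at tick 5 = 6 + 1.2*5 = 12.0000
Minimum tick count = 5; winners = [1]; smallest index = 1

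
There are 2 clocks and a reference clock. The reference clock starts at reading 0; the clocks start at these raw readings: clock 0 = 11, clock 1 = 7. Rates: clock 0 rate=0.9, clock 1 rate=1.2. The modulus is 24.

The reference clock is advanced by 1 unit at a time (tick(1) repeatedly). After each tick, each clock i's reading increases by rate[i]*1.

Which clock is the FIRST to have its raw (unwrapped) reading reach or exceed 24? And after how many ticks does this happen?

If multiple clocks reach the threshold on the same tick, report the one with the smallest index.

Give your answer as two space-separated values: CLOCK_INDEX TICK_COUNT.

Answer: 0 15

Derivation:
clock 0: start=11, rate=0.9, needs 24-11 = 13; ticks = ceil(13/0.9) = ceil(14.4444) = 15; reading at tick 15 = 11 + 0.9*15 = 24.5000
clock 1: start=7, rate=1.2, needs 24-7 = 17; ticks = ceil(17/1.2) = ceil(14.1667) = 15; reading at tick 15 = 7 + 1.2*15 = 25.0000
Minimum tick count = 15; winners = [0, 1]; smallest index = 0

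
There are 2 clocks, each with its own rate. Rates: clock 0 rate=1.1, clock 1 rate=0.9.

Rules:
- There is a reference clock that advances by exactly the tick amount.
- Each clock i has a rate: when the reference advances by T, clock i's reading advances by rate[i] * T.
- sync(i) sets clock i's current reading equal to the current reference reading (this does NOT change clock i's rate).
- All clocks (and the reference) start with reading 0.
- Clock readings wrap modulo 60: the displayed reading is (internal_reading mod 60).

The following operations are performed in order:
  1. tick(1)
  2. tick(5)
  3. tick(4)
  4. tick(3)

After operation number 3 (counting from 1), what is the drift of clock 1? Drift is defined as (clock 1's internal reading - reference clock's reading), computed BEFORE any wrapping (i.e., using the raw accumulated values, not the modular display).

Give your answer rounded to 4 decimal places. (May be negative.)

Answer: -1.0000

Derivation:
After op 1 tick(1): ref=1.0000 raw=[1.1000 0.9000]
After op 2 tick(5): ref=6.0000 raw=[6.6000 5.4000]
After op 3 tick(4): ref=10.0000 raw=[11.0000 9.0000]
Drift of clock 1 after op 3: 9.0000 - 10.0000 = -1.0000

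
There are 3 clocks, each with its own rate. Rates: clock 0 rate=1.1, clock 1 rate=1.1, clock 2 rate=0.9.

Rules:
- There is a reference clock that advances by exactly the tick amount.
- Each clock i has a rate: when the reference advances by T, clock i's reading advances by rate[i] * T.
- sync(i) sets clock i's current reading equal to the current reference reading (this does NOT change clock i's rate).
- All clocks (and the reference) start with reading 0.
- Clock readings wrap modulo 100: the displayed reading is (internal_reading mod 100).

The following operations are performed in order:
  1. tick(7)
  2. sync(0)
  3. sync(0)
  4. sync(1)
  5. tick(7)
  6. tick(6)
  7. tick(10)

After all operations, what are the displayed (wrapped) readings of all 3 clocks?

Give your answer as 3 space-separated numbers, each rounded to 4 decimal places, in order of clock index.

After op 1 tick(7): ref=7.0000 raw=[7.7000 7.7000 6.3000]
After op 2 sync(0): ref=7.0000 raw=[7.0000 7.7000 6.3000]
After op 3 sync(0): ref=7.0000 raw=[7.0000 7.7000 6.3000]
After op 4 sync(1): ref=7.0000 raw=[7.0000 7.0000 6.3000]
After op 5 tick(7): ref=14.0000 raw=[14.7000 14.7000 12.6000]
After op 6 tick(6): ref=20.0000 raw=[21.3000 21.3000 18.0000]
After op 7 tick(10): ref=30.0000 raw=[32.3000 32.3000 27.0000]
Wrap final raw readings (mod 100): 32.3000 mod 100 = 32.3000; 32.3000 mod 100 = 32.3000; 27.0000 mod 100 = 27.0000

Answer: 32.3000 32.3000 27.0000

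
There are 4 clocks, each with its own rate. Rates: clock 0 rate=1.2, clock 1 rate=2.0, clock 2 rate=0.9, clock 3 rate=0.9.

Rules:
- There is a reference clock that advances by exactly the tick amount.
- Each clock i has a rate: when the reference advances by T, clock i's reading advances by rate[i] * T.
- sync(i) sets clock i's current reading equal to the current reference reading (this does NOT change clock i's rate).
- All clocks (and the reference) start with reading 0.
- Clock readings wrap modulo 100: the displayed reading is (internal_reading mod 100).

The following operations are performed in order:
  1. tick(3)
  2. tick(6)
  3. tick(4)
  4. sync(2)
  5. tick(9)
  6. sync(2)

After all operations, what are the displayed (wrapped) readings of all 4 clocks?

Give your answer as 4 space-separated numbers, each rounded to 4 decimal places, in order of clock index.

Answer: 26.4000 44.0000 22.0000 19.8000

Derivation:
After op 1 tick(3): ref=3.0000 raw=[3.6000 6.0000 2.7000 2.7000]
After op 2 tick(6): ref=9.0000 raw=[10.8000 18.0000 8.1000 8.1000]
After op 3 tick(4): ref=13.0000 raw=[15.6000 26.0000 11.7000 11.7000]
After op 4 sync(2): ref=13.0000 raw=[15.6000 26.0000 13.0000 11.7000]
After op 5 tick(9): ref=22.0000 raw=[26.4000 44.0000 21.1000 19.8000]
After op 6 sync(2): ref=22.0000 raw=[26.4000 44.0000 22.0000 19.8000]
Wrap final raw readings (mod 100): 26.4000 mod 100 = 26.4000; 44.0000 mod 100 = 44.0000; 22.0000 mod 100 = 22.0000; 19.8000 mod 100 = 19.8000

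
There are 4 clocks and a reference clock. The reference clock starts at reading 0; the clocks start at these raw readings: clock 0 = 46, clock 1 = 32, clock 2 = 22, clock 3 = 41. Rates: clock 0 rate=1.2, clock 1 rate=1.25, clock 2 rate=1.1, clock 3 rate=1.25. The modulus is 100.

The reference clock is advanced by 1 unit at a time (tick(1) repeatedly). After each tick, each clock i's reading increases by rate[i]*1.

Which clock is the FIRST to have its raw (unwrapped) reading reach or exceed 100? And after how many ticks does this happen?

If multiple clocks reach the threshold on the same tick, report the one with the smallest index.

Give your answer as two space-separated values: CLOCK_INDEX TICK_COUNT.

Answer: 0 45

Derivation:
clock 0: start=46, rate=1.2, needs 100-46 = 54; ticks = ceil(54/1.2) = ceil(45.0000) = 45; reading at tick 45 = 46 + 1.2*45 = 100.0000
clock 1: start=32, rate=1.25, needs 100-32 = 68; ticks = ceil(68/1.25) = ceil(54.4000) = 55; reading at tick 55 = 32 + 1.25*55 = 100.7500
clock 2: start=22, rate=1.1, needs 100-22 = 78; ticks = ceil(78/1.1) = ceil(70.9091) = 71; reading at tick 71 = 22 + 1.1*71 = 100.1000
clock 3: start=41, rate=1.25, needs 100-41 = 59; ticks = ceil(59/1.25) = ceil(47.2000) = 48; reading at tick 48 = 41 + 1.25*48 = 101.0000
Minimum tick count = 45; winners = [0]; smallest index = 0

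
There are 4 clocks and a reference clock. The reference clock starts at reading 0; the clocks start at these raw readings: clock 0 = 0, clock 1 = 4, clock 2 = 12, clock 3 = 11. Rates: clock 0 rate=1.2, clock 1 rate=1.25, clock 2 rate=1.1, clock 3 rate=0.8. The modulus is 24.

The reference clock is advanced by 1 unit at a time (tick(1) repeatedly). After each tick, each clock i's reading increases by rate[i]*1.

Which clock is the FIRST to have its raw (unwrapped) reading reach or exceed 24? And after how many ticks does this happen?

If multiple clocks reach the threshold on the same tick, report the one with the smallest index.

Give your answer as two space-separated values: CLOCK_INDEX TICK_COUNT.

clock 0: start=0, rate=1.2, needs 24-0 = 24; ticks = ceil(24/1.2) = ceil(20.0000) = 20; reading at tick 20 = 0 + 1.2*20 = 24.0000
clock 1: start=4, rate=1.25, needs 24-4 = 20; ticks = ceil(20/1.25) = ceil(16.0000) = 16; reading at tick 16 = 4 + 1.25*16 = 24.0000
clock 2: start=12, rate=1.1, needs 24-12 = 12; ticks = ceil(12/1.1) = ceil(10.9091) = 11; reading at tick 11 = 12 + 1.1*11 = 24.1000
clock 3: start=11, rate=0.8, needs 24-11 = 13; ticks = ceil(13/0.8) = ceil(16.2500) = 17; reading at tick 17 = 11 + 0.8*17 = 24.6000
Minimum tick count = 11; winners = [2]; smallest index = 2

Answer: 2 11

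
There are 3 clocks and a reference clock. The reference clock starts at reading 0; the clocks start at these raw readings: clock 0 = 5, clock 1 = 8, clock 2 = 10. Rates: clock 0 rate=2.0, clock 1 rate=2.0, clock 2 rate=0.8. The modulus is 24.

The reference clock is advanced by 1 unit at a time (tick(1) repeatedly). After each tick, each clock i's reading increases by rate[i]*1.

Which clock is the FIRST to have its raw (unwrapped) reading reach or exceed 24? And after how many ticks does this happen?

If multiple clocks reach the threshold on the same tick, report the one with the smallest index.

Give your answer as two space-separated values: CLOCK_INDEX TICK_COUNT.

Answer: 1 8

Derivation:
clock 0: start=5, rate=2.0, needs 24-5 = 19; ticks = ceil(19/2.0) = ceil(9.5000) = 10; reading at tick 10 = 5 + 2.0*10 = 25.0000
clock 1: start=8, rate=2.0, needs 24-8 = 16; ticks = ceil(16/2.0) = ceil(8.0000) = 8; reading at tick 8 = 8 + 2.0*8 = 24.0000
clock 2: start=10, rate=0.8, needs 24-10 = 14; ticks = ceil(14/0.8) = ceil(17.5000) = 18; reading at tick 18 = 10 + 0.8*18 = 24.4000
Minimum tick count = 8; winners = [1]; smallest index = 1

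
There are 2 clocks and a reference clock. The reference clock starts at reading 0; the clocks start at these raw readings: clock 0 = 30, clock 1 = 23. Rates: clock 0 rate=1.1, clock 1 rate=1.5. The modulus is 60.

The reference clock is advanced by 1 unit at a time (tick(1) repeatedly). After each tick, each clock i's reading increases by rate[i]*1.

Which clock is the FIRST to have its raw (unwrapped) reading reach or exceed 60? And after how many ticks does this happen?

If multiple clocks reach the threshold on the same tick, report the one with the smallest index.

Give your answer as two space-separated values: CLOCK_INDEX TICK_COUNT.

clock 0: start=30, rate=1.1, needs 60-30 = 30; ticks = ceil(30/1.1) = ceil(27.2727) = 28; reading at tick 28 = 30 + 1.1*28 = 60.8000
clock 1: start=23, rate=1.5, needs 60-23 = 37; ticks = ceil(37/1.5) = ceil(24.6667) = 25; reading at tick 25 = 23 + 1.5*25 = 60.5000
Minimum tick count = 25; winners = [1]; smallest index = 1

Answer: 1 25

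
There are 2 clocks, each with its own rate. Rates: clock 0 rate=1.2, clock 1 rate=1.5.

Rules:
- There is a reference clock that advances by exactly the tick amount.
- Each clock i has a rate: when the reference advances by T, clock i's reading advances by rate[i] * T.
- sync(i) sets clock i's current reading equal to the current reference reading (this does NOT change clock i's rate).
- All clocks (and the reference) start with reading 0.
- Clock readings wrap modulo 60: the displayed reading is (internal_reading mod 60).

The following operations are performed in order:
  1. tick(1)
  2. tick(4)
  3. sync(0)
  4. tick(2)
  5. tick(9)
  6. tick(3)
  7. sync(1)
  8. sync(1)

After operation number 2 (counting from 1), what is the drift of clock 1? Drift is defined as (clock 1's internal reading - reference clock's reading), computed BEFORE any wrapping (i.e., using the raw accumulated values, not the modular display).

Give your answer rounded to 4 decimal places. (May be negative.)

After op 1 tick(1): ref=1.0000 raw=[1.2000 1.5000]
After op 2 tick(4): ref=5.0000 raw=[6.0000 7.5000]
Drift of clock 1 after op 2: 7.5000 - 5.0000 = 2.5000

Answer: 2.5000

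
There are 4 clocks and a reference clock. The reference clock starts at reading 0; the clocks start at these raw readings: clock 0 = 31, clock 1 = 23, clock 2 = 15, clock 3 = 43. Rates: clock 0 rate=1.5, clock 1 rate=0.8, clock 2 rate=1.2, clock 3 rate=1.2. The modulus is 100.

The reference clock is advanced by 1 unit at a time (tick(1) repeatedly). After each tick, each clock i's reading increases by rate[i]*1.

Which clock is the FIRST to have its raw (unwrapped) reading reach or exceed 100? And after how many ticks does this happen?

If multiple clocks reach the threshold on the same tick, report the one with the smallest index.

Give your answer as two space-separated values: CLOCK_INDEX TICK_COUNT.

Answer: 0 46

Derivation:
clock 0: start=31, rate=1.5, needs 100-31 = 69; ticks = ceil(69/1.5) = ceil(46.0000) = 46; reading at tick 46 = 31 + 1.5*46 = 100.0000
clock 1: start=23, rate=0.8, needs 100-23 = 77; ticks = ceil(77/0.8) = ceil(96.2500) = 97; reading at tick 97 = 23 + 0.8*97 = 100.6000
clock 2: start=15, rate=1.2, needs 100-15 = 85; ticks = ceil(85/1.2) = ceil(70.8333) = 71; reading at tick 71 = 15 + 1.2*71 = 100.2000
clock 3: start=43, rate=1.2, needs 100-43 = 57; ticks = ceil(57/1.2) = ceil(47.5000) = 48; reading at tick 48 = 43 + 1.2*48 = 100.6000
Minimum tick count = 46; winners = [0]; smallest index = 0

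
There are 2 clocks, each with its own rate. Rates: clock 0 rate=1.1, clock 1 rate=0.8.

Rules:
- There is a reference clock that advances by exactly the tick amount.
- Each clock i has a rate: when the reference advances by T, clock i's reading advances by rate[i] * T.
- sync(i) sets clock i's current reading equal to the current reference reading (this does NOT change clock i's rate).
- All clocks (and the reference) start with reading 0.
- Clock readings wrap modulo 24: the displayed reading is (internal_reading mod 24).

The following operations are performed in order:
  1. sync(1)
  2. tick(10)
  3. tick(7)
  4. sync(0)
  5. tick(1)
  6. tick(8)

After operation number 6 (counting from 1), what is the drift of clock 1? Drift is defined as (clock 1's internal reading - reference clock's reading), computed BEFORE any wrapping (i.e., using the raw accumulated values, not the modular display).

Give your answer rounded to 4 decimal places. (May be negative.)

Answer: -5.2000

Derivation:
After op 1 sync(1): ref=0.0000 raw=[0.0000 0.0000]
After op 2 tick(10): ref=10.0000 raw=[11.0000 8.0000]
After op 3 tick(7): ref=17.0000 raw=[18.7000 13.6000]
After op 4 sync(0): ref=17.0000 raw=[17.0000 13.6000]
After op 5 tick(1): ref=18.0000 raw=[18.1000 14.4000]
After op 6 tick(8): ref=26.0000 raw=[26.9000 20.8000]
Drift of clock 1 after op 6: 20.8000 - 26.0000 = -5.2000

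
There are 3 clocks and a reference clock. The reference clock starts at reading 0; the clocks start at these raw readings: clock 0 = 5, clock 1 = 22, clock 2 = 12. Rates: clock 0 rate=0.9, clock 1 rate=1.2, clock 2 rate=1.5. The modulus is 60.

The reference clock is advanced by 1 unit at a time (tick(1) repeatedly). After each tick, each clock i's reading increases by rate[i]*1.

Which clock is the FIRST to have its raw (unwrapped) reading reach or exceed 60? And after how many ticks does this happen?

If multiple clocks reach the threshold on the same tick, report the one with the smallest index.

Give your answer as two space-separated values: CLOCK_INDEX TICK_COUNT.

clock 0: start=5, rate=0.9, needs 60-5 = 55; ticks = ceil(55/0.9) = ceil(61.1111) = 62; reading at tick 62 = 5 + 0.9*62 = 60.8000
clock 1: start=22, rate=1.2, needs 60-22 = 38; ticks = ceil(38/1.2) = ceil(31.6667) = 32; reading at tick 32 = 22 + 1.2*32 = 60.4000
clock 2: start=12, rate=1.5, needs 60-12 = 48; ticks = ceil(48/1.5) = ceil(32.0000) = 32; reading at tick 32 = 12 + 1.5*32 = 60.0000
Minimum tick count = 32; winners = [1, 2]; smallest index = 1

Answer: 1 32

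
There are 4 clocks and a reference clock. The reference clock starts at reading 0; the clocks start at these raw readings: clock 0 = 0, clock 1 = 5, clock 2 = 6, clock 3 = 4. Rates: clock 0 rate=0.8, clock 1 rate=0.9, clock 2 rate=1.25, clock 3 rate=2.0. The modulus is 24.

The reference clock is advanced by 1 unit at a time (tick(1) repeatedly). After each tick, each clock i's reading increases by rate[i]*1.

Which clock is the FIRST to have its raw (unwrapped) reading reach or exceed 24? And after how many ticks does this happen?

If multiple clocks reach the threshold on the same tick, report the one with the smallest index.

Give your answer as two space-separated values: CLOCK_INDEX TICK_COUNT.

clock 0: start=0, rate=0.8, needs 24-0 = 24; ticks = ceil(24/0.8) = ceil(30.0000) = 30; reading at tick 30 = 0 + 0.8*30 = 24.0000
clock 1: start=5, rate=0.9, needs 24-5 = 19; ticks = ceil(19/0.9) = ceil(21.1111) = 22; reading at tick 22 = 5 + 0.9*22 = 24.8000
clock 2: start=6, rate=1.25, needs 24-6 = 18; ticks = ceil(18/1.25) = ceil(14.4000) = 15; reading at tick 15 = 6 + 1.25*15 = 24.7500
clock 3: start=4, rate=2.0, needs 24-4 = 20; ticks = ceil(20/2.0) = ceil(10.0000) = 10; reading at tick 10 = 4 + 2.0*10 = 24.0000
Minimum tick count = 10; winners = [3]; smallest index = 3

Answer: 3 10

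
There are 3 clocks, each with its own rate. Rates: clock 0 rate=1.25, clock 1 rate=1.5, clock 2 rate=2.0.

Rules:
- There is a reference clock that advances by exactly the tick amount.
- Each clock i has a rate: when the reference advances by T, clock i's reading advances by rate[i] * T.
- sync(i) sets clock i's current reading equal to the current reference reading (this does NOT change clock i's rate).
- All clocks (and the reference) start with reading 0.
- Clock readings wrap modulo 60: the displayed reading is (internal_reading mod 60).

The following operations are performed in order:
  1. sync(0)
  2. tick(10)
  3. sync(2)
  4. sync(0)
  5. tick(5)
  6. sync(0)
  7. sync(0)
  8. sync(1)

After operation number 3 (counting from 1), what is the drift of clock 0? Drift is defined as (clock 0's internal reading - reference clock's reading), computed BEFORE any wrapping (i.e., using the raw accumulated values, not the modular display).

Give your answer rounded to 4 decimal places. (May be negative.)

Answer: 2.5000

Derivation:
After op 1 sync(0): ref=0.0000 raw=[0.0000 0.0000 0.0000]
After op 2 tick(10): ref=10.0000 raw=[12.5000 15.0000 20.0000]
After op 3 sync(2): ref=10.0000 raw=[12.5000 15.0000 10.0000]
Drift of clock 0 after op 3: 12.5000 - 10.0000 = 2.5000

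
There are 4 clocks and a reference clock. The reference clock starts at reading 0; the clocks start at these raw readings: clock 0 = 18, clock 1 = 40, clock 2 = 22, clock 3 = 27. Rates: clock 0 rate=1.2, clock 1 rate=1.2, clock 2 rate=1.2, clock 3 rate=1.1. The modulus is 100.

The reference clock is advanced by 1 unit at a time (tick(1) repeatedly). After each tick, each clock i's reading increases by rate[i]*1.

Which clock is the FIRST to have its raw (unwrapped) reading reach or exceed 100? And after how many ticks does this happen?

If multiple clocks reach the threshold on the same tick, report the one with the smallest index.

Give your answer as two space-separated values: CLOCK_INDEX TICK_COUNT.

Answer: 1 50

Derivation:
clock 0: start=18, rate=1.2, needs 100-18 = 82; ticks = ceil(82/1.2) = ceil(68.3333) = 69; reading at tick 69 = 18 + 1.2*69 = 100.8000
clock 1: start=40, rate=1.2, needs 100-40 = 60; ticks = ceil(60/1.2) = ceil(50.0000) = 50; reading at tick 50 = 40 + 1.2*50 = 100.0000
clock 2: start=22, rate=1.2, needs 100-22 = 78; ticks = ceil(78/1.2) = ceil(65.0000) = 65; reading at tick 65 = 22 + 1.2*65 = 100.0000
clock 3: start=27, rate=1.1, needs 100-27 = 73; ticks = ceil(73/1.1) = ceil(66.3636) = 67; reading at tick 67 = 27 + 1.1*67 = 100.7000
Minimum tick count = 50; winners = [1]; smallest index = 1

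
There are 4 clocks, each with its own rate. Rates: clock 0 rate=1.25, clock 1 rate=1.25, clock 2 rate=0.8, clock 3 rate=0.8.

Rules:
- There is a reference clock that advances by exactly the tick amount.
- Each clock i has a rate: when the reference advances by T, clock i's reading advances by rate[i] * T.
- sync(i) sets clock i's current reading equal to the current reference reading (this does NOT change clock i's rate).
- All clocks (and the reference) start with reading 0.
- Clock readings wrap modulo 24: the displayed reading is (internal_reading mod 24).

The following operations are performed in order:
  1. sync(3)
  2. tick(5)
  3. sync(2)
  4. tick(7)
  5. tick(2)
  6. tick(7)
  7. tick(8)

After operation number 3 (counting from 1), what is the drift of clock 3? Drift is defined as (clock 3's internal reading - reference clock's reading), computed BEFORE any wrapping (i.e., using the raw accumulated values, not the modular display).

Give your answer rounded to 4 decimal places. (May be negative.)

Answer: -1.0000

Derivation:
After op 1 sync(3): ref=0.0000 raw=[0.0000 0.0000 0.0000 0.0000]
After op 2 tick(5): ref=5.0000 raw=[6.2500 6.2500 4.0000 4.0000]
After op 3 sync(2): ref=5.0000 raw=[6.2500 6.2500 5.0000 4.0000]
Drift of clock 3 after op 3: 4.0000 - 5.0000 = -1.0000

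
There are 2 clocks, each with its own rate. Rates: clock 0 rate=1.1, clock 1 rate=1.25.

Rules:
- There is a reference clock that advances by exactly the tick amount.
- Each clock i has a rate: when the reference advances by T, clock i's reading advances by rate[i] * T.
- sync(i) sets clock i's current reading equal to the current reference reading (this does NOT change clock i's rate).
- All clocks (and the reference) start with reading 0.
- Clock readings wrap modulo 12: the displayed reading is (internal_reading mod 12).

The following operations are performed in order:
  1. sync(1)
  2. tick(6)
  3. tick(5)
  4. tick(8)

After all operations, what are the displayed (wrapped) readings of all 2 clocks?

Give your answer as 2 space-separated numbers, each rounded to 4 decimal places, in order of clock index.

After op 1 sync(1): ref=0.0000 raw=[0.0000 0.0000]
After op 2 tick(6): ref=6.0000 raw=[6.6000 7.5000]
After op 3 tick(5): ref=11.0000 raw=[12.1000 13.7500]
After op 4 tick(8): ref=19.0000 raw=[20.9000 23.7500]
Wrap final raw readings (mod 12): 20.9000 mod 12 = 8.9000; 23.7500 mod 12 = 11.7500

Answer: 8.9000 11.7500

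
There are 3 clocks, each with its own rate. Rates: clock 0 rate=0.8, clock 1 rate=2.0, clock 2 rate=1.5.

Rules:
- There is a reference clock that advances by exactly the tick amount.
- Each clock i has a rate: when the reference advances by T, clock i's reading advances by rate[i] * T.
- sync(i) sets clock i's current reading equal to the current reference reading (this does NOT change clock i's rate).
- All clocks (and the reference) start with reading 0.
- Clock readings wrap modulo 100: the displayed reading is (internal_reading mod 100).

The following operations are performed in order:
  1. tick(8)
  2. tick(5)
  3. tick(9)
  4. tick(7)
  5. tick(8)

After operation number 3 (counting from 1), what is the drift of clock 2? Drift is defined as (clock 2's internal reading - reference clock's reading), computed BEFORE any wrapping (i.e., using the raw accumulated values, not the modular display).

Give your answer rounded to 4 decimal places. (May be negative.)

After op 1 tick(8): ref=8.0000 raw=[6.4000 16.0000 12.0000]
After op 2 tick(5): ref=13.0000 raw=[10.4000 26.0000 19.5000]
After op 3 tick(9): ref=22.0000 raw=[17.6000 44.0000 33.0000]
Drift of clock 2 after op 3: 33.0000 - 22.0000 = 11.0000

Answer: 11.0000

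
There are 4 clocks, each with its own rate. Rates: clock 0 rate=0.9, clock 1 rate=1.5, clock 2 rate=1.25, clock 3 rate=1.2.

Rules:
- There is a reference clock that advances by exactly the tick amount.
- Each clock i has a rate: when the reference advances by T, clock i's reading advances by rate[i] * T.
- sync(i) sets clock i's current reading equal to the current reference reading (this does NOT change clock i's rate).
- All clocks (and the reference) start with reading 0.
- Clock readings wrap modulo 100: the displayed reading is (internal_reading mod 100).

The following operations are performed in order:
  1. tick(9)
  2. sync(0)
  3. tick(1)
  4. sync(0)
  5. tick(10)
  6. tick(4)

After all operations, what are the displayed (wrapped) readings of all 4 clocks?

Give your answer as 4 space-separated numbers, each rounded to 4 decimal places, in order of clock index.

Answer: 22.6000 36.0000 30.0000 28.8000

Derivation:
After op 1 tick(9): ref=9.0000 raw=[8.1000 13.5000 11.2500 10.8000]
After op 2 sync(0): ref=9.0000 raw=[9.0000 13.5000 11.2500 10.8000]
After op 3 tick(1): ref=10.0000 raw=[9.9000 15.0000 12.5000 12.0000]
After op 4 sync(0): ref=10.0000 raw=[10.0000 15.0000 12.5000 12.0000]
After op 5 tick(10): ref=20.0000 raw=[19.0000 30.0000 25.0000 24.0000]
After op 6 tick(4): ref=24.0000 raw=[22.6000 36.0000 30.0000 28.8000]
Wrap final raw readings (mod 100): 22.6000 mod 100 = 22.6000; 36.0000 mod 100 = 36.0000; 30.0000 mod 100 = 30.0000; 28.8000 mod 100 = 28.8000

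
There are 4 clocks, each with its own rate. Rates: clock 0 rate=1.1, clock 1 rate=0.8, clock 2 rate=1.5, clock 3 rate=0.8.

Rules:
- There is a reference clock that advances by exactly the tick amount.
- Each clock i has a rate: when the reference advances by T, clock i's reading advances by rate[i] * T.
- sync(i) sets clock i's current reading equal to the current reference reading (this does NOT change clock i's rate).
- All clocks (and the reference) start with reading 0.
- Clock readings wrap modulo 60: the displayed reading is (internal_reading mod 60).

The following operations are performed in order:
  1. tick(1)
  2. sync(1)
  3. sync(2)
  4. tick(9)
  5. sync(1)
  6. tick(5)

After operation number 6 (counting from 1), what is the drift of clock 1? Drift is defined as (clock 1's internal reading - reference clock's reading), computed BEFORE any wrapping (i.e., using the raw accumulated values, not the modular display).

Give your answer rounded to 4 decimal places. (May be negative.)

After op 1 tick(1): ref=1.0000 raw=[1.1000 0.8000 1.5000 0.8000]
After op 2 sync(1): ref=1.0000 raw=[1.1000 1.0000 1.5000 0.8000]
After op 3 sync(2): ref=1.0000 raw=[1.1000 1.0000 1.0000 0.8000]
After op 4 tick(9): ref=10.0000 raw=[11.0000 8.2000 14.5000 8.0000]
After op 5 sync(1): ref=10.0000 raw=[11.0000 10.0000 14.5000 8.0000]
After op 6 tick(5): ref=15.0000 raw=[16.5000 14.0000 22.0000 12.0000]
Drift of clock 1 after op 6: 14.0000 - 15.0000 = -1.0000

Answer: -1.0000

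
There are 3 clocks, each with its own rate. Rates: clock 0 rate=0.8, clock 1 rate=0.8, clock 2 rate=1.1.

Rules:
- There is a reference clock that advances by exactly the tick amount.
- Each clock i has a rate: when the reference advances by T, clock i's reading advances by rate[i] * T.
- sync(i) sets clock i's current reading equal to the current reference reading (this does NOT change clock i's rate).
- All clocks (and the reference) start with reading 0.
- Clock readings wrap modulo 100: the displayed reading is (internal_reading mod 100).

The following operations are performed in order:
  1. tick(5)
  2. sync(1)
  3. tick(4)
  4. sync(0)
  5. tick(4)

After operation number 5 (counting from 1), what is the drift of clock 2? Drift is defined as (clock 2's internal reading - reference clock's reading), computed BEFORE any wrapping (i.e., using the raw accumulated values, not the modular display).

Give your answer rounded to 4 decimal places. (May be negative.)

Answer: 1.3000

Derivation:
After op 1 tick(5): ref=5.0000 raw=[4.0000 4.0000 5.5000]
After op 2 sync(1): ref=5.0000 raw=[4.0000 5.0000 5.5000]
After op 3 tick(4): ref=9.0000 raw=[7.2000 8.2000 9.9000]
After op 4 sync(0): ref=9.0000 raw=[9.0000 8.2000 9.9000]
After op 5 tick(4): ref=13.0000 raw=[12.2000 11.4000 14.3000]
Drift of clock 2 after op 5: 14.3000 - 13.0000 = 1.3000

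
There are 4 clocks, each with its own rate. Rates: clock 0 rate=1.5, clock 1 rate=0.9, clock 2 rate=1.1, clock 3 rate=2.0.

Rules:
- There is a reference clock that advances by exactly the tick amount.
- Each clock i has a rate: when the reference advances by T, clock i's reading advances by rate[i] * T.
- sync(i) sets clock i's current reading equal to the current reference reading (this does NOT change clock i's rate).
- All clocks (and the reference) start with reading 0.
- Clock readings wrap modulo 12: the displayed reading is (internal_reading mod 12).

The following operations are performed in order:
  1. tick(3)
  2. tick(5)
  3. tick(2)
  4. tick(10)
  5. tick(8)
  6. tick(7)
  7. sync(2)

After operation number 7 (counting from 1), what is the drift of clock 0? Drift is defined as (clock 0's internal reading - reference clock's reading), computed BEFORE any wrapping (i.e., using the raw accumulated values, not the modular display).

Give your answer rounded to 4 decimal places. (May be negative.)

Answer: 17.5000

Derivation:
After op 1 tick(3): ref=3.0000 raw=[4.5000 2.7000 3.3000 6.0000]
After op 2 tick(5): ref=8.0000 raw=[12.0000 7.2000 8.8000 16.0000]
After op 3 tick(2): ref=10.0000 raw=[15.0000 9.0000 11.0000 20.0000]
After op 4 tick(10): ref=20.0000 raw=[30.0000 18.0000 22.0000 40.0000]
After op 5 tick(8): ref=28.0000 raw=[42.0000 25.2000 30.8000 56.0000]
After op 6 tick(7): ref=35.0000 raw=[52.5000 31.5000 38.5000 70.0000]
After op 7 sync(2): ref=35.0000 raw=[52.5000 31.5000 35.0000 70.0000]
Drift of clock 0 after op 7: 52.5000 - 35.0000 = 17.5000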